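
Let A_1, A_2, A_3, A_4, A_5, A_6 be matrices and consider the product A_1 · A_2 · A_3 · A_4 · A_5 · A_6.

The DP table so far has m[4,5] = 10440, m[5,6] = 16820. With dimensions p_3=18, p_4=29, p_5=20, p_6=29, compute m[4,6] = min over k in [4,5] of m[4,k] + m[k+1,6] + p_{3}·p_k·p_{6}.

m[4,6] = min over k∈[4,5] of m[4,k]+m[k+1,6]+p_{3}·p_k·p_{6}.
k=4: 0 + 16820 + 18·29·29 = 31958; k=5: 10440 + 0 + 18·20·29 = 20880.
Minimum: 20880 at k=5.

20880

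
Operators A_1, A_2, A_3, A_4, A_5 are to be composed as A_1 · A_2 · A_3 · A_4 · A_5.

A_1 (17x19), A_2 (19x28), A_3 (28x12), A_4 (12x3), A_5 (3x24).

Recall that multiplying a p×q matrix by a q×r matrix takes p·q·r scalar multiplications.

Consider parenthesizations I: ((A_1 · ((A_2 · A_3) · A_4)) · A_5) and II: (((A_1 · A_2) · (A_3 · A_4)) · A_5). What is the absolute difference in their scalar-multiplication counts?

3443

Order I = ((A_1 · ((A_2 · A_3) · A_4)) · A_5): (A_2 · A_3): 19×28 by 28×12 → 19×12, cost 19·28·12 = 6384; ((A_2 · A_3) · A_4): 19×12 by 12×3 → 19×3, cost 19·12·3 = 684; cumulative 7068; (A_1 · ((A_2 · A_3) · A_4)): 17×19 by 19×3 → 17×3, cost 17·19·3 = 969; cumulative 8037; ((A_1 · ((A_2 · A_3) · A_4)) · A_5): 17×3 by 3×24 → 17×24, cost 17·3·24 = 1224; cumulative 9261. Total 9261.
Order II = (((A_1 · A_2) · (A_3 · A_4)) · A_5): (A_1 · A_2): 17×19 by 19×28 → 17×28, cost 17·19·28 = 9044; (A_3 · A_4): 28×12 by 12×3 → 28×3, cost 28·12·3 = 1008; ((A_1 · A_2) · (A_3 · A_4)): 17×28 by 28×3 → 17×3, cost 17·28·3 = 1428; cumulative 11480; (((A_1 · A_2) · (A_3 · A_4)) · A_5): 17×3 by 3×24 → 17×24, cost 17·3·24 = 1224; cumulative 12704. Total 12704.
Difference: |9261 − 12704| = 3443.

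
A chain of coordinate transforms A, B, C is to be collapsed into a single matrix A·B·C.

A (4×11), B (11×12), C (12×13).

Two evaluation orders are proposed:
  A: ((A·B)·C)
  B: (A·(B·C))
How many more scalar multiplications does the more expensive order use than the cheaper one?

Order A = ((A·B)·C): (A·B): 4×11 by 11×12 → 4×12, cost 4·11·12 = 528; ((A·B)·C): 4×12 by 12×13 → 4×13, cost 4·12·13 = 624; cumulative 1152. Total 1152.
Order B = (A·(B·C)): (B·C): 11×12 by 12×13 → 11×13, cost 11·12·13 = 1716; (A·(B·C)): 4×11 by 11×13 → 4×13, cost 4·11·13 = 572; cumulative 2288. Total 2288.
Difference: |1152 − 2288| = 1136.

1136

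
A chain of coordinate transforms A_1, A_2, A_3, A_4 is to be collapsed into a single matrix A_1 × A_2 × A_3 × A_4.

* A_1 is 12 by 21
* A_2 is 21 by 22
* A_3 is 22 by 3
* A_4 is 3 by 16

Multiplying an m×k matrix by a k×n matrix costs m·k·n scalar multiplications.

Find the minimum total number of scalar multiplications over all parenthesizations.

Adjacent pairs: A_1A_2 = 12·21·22 = 5544; A_2A_3 = 21·22·3 = 1386; A_3A_4 = 22·3·16 = 1056.
Length 3: A_1..A_3: k=1: 0+1386+12·21·3=2142; k=2: 5544+0+12·22·3=6336 → min 2142 | A_2..A_4: k=2: 0+1056+21·22·16=8448; k=3: 1386+0+21·3·16=2394 → min 2394.
Length 4: A_1..A_4: k=1: 0+2394+12·21·16=6426; k=2: 5544+1056+12·22·16=10824; k=3: 2142+0+12·3·16=2718 → min 2718.
Optimal order: ((A_1 × (A_2 × A_3)) × A_4) with cost 2718.

2718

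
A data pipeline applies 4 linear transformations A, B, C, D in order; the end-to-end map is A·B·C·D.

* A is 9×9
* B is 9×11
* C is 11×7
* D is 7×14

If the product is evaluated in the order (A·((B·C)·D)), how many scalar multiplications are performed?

2709

(B·C): 9×11 by 11×7 → 9×7, cost 9·11·7 = 693
((B·C)·D): 9×7 by 7×14 → 9×14, cost 9·7·14 = 882; cumulative 1575
(A·((B·C)·D)): 9×9 by 9×14 → 9×14, cost 9·9·14 = 1134; cumulative 2709
Total: 2709 scalar multiplications.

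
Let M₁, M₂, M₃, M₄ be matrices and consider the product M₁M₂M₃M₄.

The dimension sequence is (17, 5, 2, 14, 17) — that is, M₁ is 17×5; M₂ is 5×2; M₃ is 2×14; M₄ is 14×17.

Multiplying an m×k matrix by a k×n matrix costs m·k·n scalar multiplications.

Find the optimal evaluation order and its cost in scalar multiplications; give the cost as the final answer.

1224

Adjacent pairs: M₁M₂ = 17·5·2 = 170; M₂M₃ = 5·2·14 = 140; M₃M₄ = 2·14·17 = 476.
Length 3: M₁..M₃: k=1: 0+140+17·5·14=1330; k=2: 170+0+17·2·14=646 → min 646 | M₂..M₄: k=2: 0+476+5·2·17=646; k=3: 140+0+5·14·17=1330 → min 646.
Length 4: M₁..M₄: k=1: 0+646+17·5·17=2091; k=2: 170+476+17·2·17=1224; k=3: 646+0+17·14·17=4692 → min 1224.
Optimal parenthesization: ((M₁M₂)(M₃M₄)) with cost 1224.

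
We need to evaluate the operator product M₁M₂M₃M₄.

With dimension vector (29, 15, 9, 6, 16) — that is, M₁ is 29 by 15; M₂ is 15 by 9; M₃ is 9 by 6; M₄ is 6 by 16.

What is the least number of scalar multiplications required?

6204

Adjacent pairs: M₁M₂ = 29·15·9 = 3915; M₂M₃ = 15·9·6 = 810; M₃M₄ = 9·6·16 = 864.
Length 3: M₁..M₃: k=1: 0+810+29·15·6=3420; k=2: 3915+0+29·9·6=5481 → min 3420 | M₂..M₄: k=2: 0+864+15·9·16=3024; k=3: 810+0+15·6·16=2250 → min 2250.
Length 4: M₁..M₄: k=1: 0+2250+29·15·16=9210; k=2: 3915+864+29·9·16=8955; k=3: 3420+0+29·6·16=6204 → min 6204.
Optimal order: ((M₁(M₂M₃))M₄) with cost 6204.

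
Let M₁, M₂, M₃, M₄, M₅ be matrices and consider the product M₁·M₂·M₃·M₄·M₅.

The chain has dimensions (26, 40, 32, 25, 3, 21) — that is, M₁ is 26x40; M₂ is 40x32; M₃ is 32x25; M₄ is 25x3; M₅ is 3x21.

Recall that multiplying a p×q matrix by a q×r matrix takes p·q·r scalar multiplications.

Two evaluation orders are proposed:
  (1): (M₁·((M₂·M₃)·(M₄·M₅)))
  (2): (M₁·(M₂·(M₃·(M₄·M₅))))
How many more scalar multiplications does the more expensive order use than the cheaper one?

9320

Order (1) = (M₁·((M₂·M₃)·(M₄·M₅))): (M₂·M₃): 40×32 by 32×25 → 40×25, cost 40·32·25 = 32000; (M₄·M₅): 25×3 by 3×21 → 25×21, cost 25·3·21 = 1575; ((M₂·M₃)·(M₄·M₅)): 40×25 by 25×21 → 40×21, cost 40·25·21 = 21000; cumulative 54575; (M₁·((M₂·M₃)·(M₄·M₅))): 26×40 by 40×21 → 26×21, cost 26·40·21 = 21840; cumulative 76415. Total 76415.
Order (2) = (M₁·(M₂·(M₃·(M₄·M₅)))): (M₄·M₅): 25×3 by 3×21 → 25×21, cost 25·3·21 = 1575; (M₃·(M₄·M₅)): 32×25 by 25×21 → 32×21, cost 32·25·21 = 16800; cumulative 18375; (M₂·(M₃·(M₄·M₅))): 40×32 by 32×21 → 40×21, cost 40·32·21 = 26880; cumulative 45255; (M₁·(M₂·(M₃·(M₄·M₅)))): 26×40 by 40×21 → 26×21, cost 26·40·21 = 21840; cumulative 67095. Total 67095.
Difference: |76415 − 67095| = 9320.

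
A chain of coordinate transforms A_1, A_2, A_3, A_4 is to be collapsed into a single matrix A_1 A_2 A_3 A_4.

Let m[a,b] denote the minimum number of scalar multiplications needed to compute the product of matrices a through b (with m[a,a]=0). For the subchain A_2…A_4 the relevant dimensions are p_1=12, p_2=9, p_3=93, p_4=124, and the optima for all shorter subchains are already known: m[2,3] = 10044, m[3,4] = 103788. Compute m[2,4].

m[2,4] = min over k∈[2,3] of m[2,k]+m[k+1,4]+p_{1}·p_k·p_{4}.
k=2: 0 + 103788 + 12·9·124 = 117180; k=3: 10044 + 0 + 12·93·124 = 148428.
Minimum: 117180 at k=2.

117180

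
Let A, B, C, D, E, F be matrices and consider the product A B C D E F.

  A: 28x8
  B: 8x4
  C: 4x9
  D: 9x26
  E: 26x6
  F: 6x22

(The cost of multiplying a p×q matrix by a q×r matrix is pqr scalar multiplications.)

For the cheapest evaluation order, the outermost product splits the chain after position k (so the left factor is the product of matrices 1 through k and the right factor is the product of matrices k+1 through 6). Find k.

Adjacent pairs: AB = 28·8·4 = 896; BC = 8·4·9 = 288; CD = 4·9·26 = 936; DE = 9·26·6 = 1404; EF = 26·6·22 = 3432.
Length 3: A..C: k=1: 0+288+28·8·9=2304; k=2: 896+0+28·4·9=1904 → min 1904 | B..D: k=2: 0+936+8·4·26=1768; k=3: 288+0+8·9·26=2160 → min 1768 | C..E: k=3: 0+1404+4·9·6=1620; k=4: 936+0+4·26·6=1560 → min 1560 | D..F: k=4: 0+3432+9·26·22=8580; k=5: 1404+0+9·6·22=2592 → min 2592.
Length 4: A..D: k=1: 0+1768+28·8·26=7592; k=2: 896+936+28·4·26=4744; k=3: 1904+0+28·9·26=8456 → min 4744 | B..E: k=2: 0+1560+8·4·6=1752; k=3: 288+1404+8·9·6=2124; k=4: 1768+0+8·26·6=3016 → min 1752 | C..F: k=3: 0+2592+4·9·22=3384; k=4: 936+3432+4·26·22=6656; k=5: 1560+0+4·6·22=2088 → min 2088.
Length 5: A..E: k=1: 0+1752+28·8·6=3096; k=2: 896+1560+28·4·6=3128; k=3: 1904+1404+28·9·6=4820; k=4: 4744+0+28·26·6=9112 → min 3096 | B..F: k=2: 0+2088+8·4·22=2792; k=3: 288+2592+8·9·22=4464; k=4: 1768+3432+8·26·22=9776; k=5: 1752+0+8·6·22=2808 → min 2792.
Top-level splits: k=1: (A..A)·(B..F) → 0+2792+28·8·22 = 7720; k=2: (A..B)·(C..F) → 896+2088+28·4·22 = 5448; k=3: (A..C)·(D..F) → 1904+2592+28·9·22 = 10040; k=4: (A..D)·(E..F) → 4744+3432+28·26·22 = 24192; k=5: (A..E)·(F..F) → 3096+0+28·6·22 = 6792.
Best split is after B, i.e. k = 2.

2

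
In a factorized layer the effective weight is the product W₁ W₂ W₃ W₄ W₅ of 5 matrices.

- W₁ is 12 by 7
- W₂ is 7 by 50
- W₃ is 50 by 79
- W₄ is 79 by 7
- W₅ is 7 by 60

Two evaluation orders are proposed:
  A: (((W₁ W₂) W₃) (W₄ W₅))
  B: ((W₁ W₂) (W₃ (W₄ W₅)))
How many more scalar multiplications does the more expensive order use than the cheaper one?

168720

Order A = (((W₁ W₂) W₃) (W₄ W₅)): (W₁ W₂): 12×7 by 7×50 → 12×50, cost 12·7·50 = 4200; ((W₁ W₂) W₃): 12×50 by 50×79 → 12×79, cost 12·50·79 = 47400; cumulative 51600; (W₄ W₅): 79×7 by 7×60 → 79×60, cost 79·7·60 = 33180; (((W₁ W₂) W₃) (W₄ W₅)): 12×79 by 79×60 → 12×60, cost 12·79·60 = 56880; cumulative 141660. Total 141660.
Order B = ((W₁ W₂) (W₃ (W₄ W₅))): (W₁ W₂): 12×7 by 7×50 → 12×50, cost 12·7·50 = 4200; (W₄ W₅): 79×7 by 7×60 → 79×60, cost 79·7·60 = 33180; (W₃ (W₄ W₅)): 50×79 by 79×60 → 50×60, cost 50·79·60 = 237000; cumulative 270180; ((W₁ W₂) (W₃ (W₄ W₅))): 12×50 by 50×60 → 12×60, cost 12·50·60 = 36000; cumulative 310380. Total 310380.
Difference: |141660 − 310380| = 168720.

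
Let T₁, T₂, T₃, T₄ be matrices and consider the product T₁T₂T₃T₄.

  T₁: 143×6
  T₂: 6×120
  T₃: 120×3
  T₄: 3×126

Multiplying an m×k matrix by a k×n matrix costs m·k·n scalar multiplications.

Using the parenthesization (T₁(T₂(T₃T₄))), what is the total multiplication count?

244188

(T₃T₄): 120×3 by 3×126 → 120×126, cost 120·3·126 = 45360
(T₂(T₃T₄)): 6×120 by 120×126 → 6×126, cost 6·120·126 = 90720; cumulative 136080
(T₁(T₂(T₃T₄))): 143×6 by 6×126 → 143×126, cost 143·6·126 = 108108; cumulative 244188
Total: 244188 scalar multiplications.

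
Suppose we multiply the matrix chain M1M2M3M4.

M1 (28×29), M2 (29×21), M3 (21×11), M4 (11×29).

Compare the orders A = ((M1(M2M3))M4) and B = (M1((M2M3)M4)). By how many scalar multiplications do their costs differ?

14935

Order A = ((M1(M2M3))M4): (M2M3): 29×21 by 21×11 → 29×11, cost 29·21·11 = 6699; (M1(M2M3)): 28×29 by 29×11 → 28×11, cost 28·29·11 = 8932; cumulative 15631; ((M1(M2M3))M4): 28×11 by 11×29 → 28×29, cost 28·11·29 = 8932; cumulative 24563. Total 24563.
Order B = (M1((M2M3)M4)): (M2M3): 29×21 by 21×11 → 29×11, cost 29·21·11 = 6699; ((M2M3)M4): 29×11 by 11×29 → 29×29, cost 29·11·29 = 9251; cumulative 15950; (M1((M2M3)M4)): 28×29 by 29×29 → 28×29, cost 28·29·29 = 23548; cumulative 39498. Total 39498.
Difference: |24563 − 39498| = 14935.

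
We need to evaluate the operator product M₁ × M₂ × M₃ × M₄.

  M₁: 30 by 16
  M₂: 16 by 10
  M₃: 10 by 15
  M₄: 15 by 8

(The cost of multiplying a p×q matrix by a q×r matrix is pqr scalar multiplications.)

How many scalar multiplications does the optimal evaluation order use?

Adjacent pairs: M₁M₂ = 30·16·10 = 4800; M₂M₃ = 16·10·15 = 2400; M₃M₄ = 10·15·8 = 1200.
Length 3: M₁..M₃: k=1: 0+2400+30·16·15=9600; k=2: 4800+0+30·10·15=9300 → min 9300 | M₂..M₄: k=2: 0+1200+16·10·8=2480; k=3: 2400+0+16·15·8=4320 → min 2480.
Length 4: M₁..M₄: k=1: 0+2480+30·16·8=6320; k=2: 4800+1200+30·10·8=8400; k=3: 9300+0+30·15·8=12900 → min 6320.
Optimal order: (M₁ × (M₂ × (M₃ × M₄))) with cost 6320.

6320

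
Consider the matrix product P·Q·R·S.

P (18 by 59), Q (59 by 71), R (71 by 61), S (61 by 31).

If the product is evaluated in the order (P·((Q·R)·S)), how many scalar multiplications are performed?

400020

(Q·R): 59×71 by 71×61 → 59×61, cost 59·71·61 = 255529
((Q·R)·S): 59×61 by 61×31 → 59×31, cost 59·61·31 = 111569; cumulative 367098
(P·((Q·R)·S)): 18×59 by 59×31 → 18×31, cost 18·59·31 = 32922; cumulative 400020
Total: 400020 scalar multiplications.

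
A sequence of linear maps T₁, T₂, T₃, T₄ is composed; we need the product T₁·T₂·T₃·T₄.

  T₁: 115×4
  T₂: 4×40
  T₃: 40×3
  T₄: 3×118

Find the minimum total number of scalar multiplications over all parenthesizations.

42570

Adjacent pairs: T₁T₂ = 115·4·40 = 18400; T₂T₃ = 4·40·3 = 480; T₃T₄ = 40·3·118 = 14160.
Length 3: T₁..T₃: k=1: 0+480+115·4·3=1860; k=2: 18400+0+115·40·3=32200 → min 1860 | T₂..T₄: k=2: 0+14160+4·40·118=33040; k=3: 480+0+4·3·118=1896 → min 1896.
Length 4: T₁..T₄: k=1: 0+1896+115·4·118=56176; k=2: 18400+14160+115·40·118=575360; k=3: 1860+0+115·3·118=42570 → min 42570.
Optimal order: ((T₁·(T₂·T₃))·T₄) with cost 42570.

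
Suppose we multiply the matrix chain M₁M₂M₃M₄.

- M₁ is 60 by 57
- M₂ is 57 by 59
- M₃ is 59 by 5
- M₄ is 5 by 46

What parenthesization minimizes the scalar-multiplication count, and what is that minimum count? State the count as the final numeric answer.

47715

Adjacent pairs: M₁M₂ = 60·57·59 = 201780; M₂M₃ = 57·59·5 = 16815; M₃M₄ = 59·5·46 = 13570.
Length 3: M₁..M₃: k=1: 0+16815+60·57·5=33915; k=2: 201780+0+60·59·5=219480 → min 33915 | M₂..M₄: k=2: 0+13570+57·59·46=168268; k=3: 16815+0+57·5·46=29925 → min 29925.
Length 4: M₁..M₄: k=1: 0+29925+60·57·46=187245; k=2: 201780+13570+60·59·46=378190; k=3: 33915+0+60·5·46=47715 → min 47715.
Optimal parenthesization: ((M₁(M₂M₃))M₄) with cost 47715.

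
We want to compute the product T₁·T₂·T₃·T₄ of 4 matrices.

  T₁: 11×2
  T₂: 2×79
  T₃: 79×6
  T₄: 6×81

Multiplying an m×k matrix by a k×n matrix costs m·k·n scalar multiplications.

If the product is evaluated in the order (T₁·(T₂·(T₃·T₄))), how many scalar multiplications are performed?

(T₃·T₄): 79×6 by 6×81 → 79×81, cost 79·6·81 = 38394
(T₂·(T₃·T₄)): 2×79 by 79×81 → 2×81, cost 2·79·81 = 12798; cumulative 51192
(T₁·(T₂·(T₃·T₄))): 11×2 by 2×81 → 11×81, cost 11·2·81 = 1782; cumulative 52974
Total: 52974 scalar multiplications.

52974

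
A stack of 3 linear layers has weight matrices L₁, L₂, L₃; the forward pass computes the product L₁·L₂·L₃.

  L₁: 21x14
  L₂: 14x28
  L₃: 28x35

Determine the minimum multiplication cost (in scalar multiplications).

24010

Order (L₁·(L₂·L₃)): (L₂·L₃): 14×28 by 28×35 → 14×35, cost 14·28·35 = 13720; (L₁·(L₂·L₃)): 21×14 by 14×35 → 21×35, cost 21·14·35 = 10290; cumulative 24010. Total 24010.
Order ((L₁·L₂)·L₃): (L₁·L₂): 21×14 by 14×28 → 21×28, cost 21·14·28 = 8232; ((L₁·L₂)·L₃): 21×28 by 28×35 → 21×35, cost 21·28·35 = 20580; cumulative 28812. Total 28812.
Minimum: 24010.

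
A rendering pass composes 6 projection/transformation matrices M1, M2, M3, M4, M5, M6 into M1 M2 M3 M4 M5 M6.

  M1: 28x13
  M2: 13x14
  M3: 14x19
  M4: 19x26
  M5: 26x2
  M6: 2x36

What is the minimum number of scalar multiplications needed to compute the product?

4628

Adjacent pairs: M1M2 = 28·13·14 = 5096; M2M3 = 13·14·19 = 3458; M3M4 = 14·19·26 = 6916; M4M5 = 19·26·2 = 988; M5M6 = 26·2·36 = 1872.
Length 3: M1..M3: k=1: 0+3458+28·13·19=10374; k=2: 5096+0+28·14·19=12544 → min 10374 | M2..M4: k=2: 0+6916+13·14·26=11648; k=3: 3458+0+13·19·26=9880 → min 9880 | M3..M5: k=3: 0+988+14·19·2=1520; k=4: 6916+0+14·26·2=7644 → min 1520 | M4..M6: k=4: 0+1872+19·26·36=19656; k=5: 988+0+19·2·36=2356 → min 2356.
Length 4: M1..M4: k=1: 0+9880+28·13·26=19344; k=2: 5096+6916+28·14·26=22204; k=3: 10374+0+28·19·26=24206 → min 19344 | M2..M5: k=2: 0+1520+13·14·2=1884; k=3: 3458+988+13·19·2=4940; k=4: 9880+0+13·26·2=10556 → min 1884 | M3..M6: k=3: 0+2356+14·19·36=11932; k=4: 6916+1872+14·26·36=21892; k=5: 1520+0+14·2·36=2528 → min 2528.
Length 5: M1..M5: k=1: 0+1884+28·13·2=2612; k=2: 5096+1520+28·14·2=7400; k=3: 10374+988+28·19·2=12426; k=4: 19344+0+28·26·2=20800 → min 2612 | M2..M6: k=2: 0+2528+13·14·36=9080; k=3: 3458+2356+13·19·36=14706; k=4: 9880+1872+13·26·36=23920; k=5: 1884+0+13·2·36=2820 → min 2820.
Length 6: M1..M6: k=1: 0+2820+28·13·36=15924; k=2: 5096+2528+28·14·36=21736; k=3: 10374+2356+28·19·36=31882; k=4: 19344+1872+28·26·36=47424; k=5: 2612+0+28·2·36=4628 → min 4628.
Optimal order: ((M1 (M2 (M3 (M4 M5)))) M6) with cost 4628.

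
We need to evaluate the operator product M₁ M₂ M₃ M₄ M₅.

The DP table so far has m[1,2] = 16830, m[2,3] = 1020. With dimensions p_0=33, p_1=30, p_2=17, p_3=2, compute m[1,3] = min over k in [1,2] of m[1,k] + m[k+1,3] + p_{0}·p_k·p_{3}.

3000

m[1,3] = min over k∈[1,2] of m[1,k]+m[k+1,3]+p_{0}·p_k·p_{3}.
k=1: 0 + 1020 + 33·30·2 = 3000; k=2: 16830 + 0 + 33·17·2 = 17952.
Minimum: 3000 at k=1.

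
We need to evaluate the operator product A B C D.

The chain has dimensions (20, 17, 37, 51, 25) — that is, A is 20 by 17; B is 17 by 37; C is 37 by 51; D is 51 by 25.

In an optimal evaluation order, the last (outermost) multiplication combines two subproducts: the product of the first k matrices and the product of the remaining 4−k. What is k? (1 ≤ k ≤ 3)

Adjacent pairs: AB = 20·17·37 = 12580; BC = 17·37·51 = 32079; CD = 37·51·25 = 47175.
Length 3: A..C: k=1: 0+32079+20·17·51=49419; k=2: 12580+0+20·37·51=50320 → min 49419 | B..D: k=2: 0+47175+17·37·25=62900; k=3: 32079+0+17·51·25=53754 → min 53754.
Top-level splits: k=1: (A..A)·(B..D) → 0+53754+20·17·25 = 62254; k=2: (A..B)·(C..D) → 12580+47175+20·37·25 = 78255; k=3: (A..C)·(D..D) → 49419+0+20·51·25 = 74919.
Best split is after A, i.e. k = 1.

1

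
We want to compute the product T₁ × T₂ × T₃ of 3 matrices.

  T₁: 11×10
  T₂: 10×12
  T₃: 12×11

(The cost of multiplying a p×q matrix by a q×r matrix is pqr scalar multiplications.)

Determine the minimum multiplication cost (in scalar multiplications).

2530

Order (T₁ × (T₂ × T₃)): (T₂ × T₃): 10×12 by 12×11 → 10×11, cost 10·12·11 = 1320; (T₁ × (T₂ × T₃)): 11×10 by 10×11 → 11×11, cost 11·10·11 = 1210; cumulative 2530. Total 2530.
Order ((T₁ × T₂) × T₃): (T₁ × T₂): 11×10 by 10×12 → 11×12, cost 11·10·12 = 1320; ((T₁ × T₂) × T₃): 11×12 by 12×11 → 11×11, cost 11·12·11 = 1452; cumulative 2772. Total 2772.
Minimum: 2530.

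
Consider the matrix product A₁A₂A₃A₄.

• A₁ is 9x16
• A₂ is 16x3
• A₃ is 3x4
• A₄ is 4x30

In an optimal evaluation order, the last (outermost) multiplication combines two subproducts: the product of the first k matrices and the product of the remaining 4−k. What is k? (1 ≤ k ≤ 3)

2

Adjacent pairs: A₁A₂ = 9·16·3 = 432; A₂A₃ = 16·3·4 = 192; A₃A₄ = 3·4·30 = 360.
Length 3: A₁..A₃: k=1: 0+192+9·16·4=768; k=2: 432+0+9·3·4=540 → min 540 | A₂..A₄: k=2: 0+360+16·3·30=1800; k=3: 192+0+16·4·30=2112 → min 1800.
Top-level splits: k=1: (A₁..A₁)·(A₂..A₄) → 0+1800+9·16·30 = 6120; k=2: (A₁..A₂)·(A₃..A₄) → 432+360+9·3·30 = 1602; k=3: (A₁..A₃)·(A₄..A₄) → 540+0+9·4·30 = 1620.
Best split is after A₂, i.e. k = 2.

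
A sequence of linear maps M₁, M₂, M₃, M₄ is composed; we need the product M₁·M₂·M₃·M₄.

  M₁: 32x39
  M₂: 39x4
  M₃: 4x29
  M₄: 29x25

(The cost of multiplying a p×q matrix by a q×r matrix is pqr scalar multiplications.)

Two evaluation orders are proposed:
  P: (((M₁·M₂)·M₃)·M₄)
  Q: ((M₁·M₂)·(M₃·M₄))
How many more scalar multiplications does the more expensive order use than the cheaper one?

20812

Order P = (((M₁·M₂)·M₃)·M₄): (M₁·M₂): 32×39 by 39×4 → 32×4, cost 32·39·4 = 4992; ((M₁·M₂)·M₃): 32×4 by 4×29 → 32×29, cost 32·4·29 = 3712; cumulative 8704; (((M₁·M₂)·M₃)·M₄): 32×29 by 29×25 → 32×25, cost 32·29·25 = 23200; cumulative 31904. Total 31904.
Order Q = ((M₁·M₂)·(M₃·M₄)): (M₁·M₂): 32×39 by 39×4 → 32×4, cost 32·39·4 = 4992; (M₃·M₄): 4×29 by 29×25 → 4×25, cost 4·29·25 = 2900; ((M₁·M₂)·(M₃·M₄)): 32×4 by 4×25 → 32×25, cost 32·4·25 = 3200; cumulative 11092. Total 11092.
Difference: |31904 − 11092| = 20812.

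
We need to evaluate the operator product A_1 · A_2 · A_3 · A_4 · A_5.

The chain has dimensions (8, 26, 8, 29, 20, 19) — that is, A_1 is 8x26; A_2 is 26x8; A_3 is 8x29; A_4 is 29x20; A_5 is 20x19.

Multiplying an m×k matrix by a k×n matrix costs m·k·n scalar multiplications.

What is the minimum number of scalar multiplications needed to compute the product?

Adjacent pairs: A_1A_2 = 8·26·8 = 1664; A_2A_3 = 26·8·29 = 6032; A_3A_4 = 8·29·20 = 4640; A_4A_5 = 29·20·19 = 11020.
Length 3: A_1..A_3: k=1: 0+6032+8·26·29=12064; k=2: 1664+0+8·8·29=3520 → min 3520 | A_2..A_4: k=2: 0+4640+26·8·20=8800; k=3: 6032+0+26·29·20=21112 → min 8800 | A_3..A_5: k=3: 0+11020+8·29·19=15428; k=4: 4640+0+8·20·19=7680 → min 7680.
Length 4: A_1..A_4: k=1: 0+8800+8·26·20=12960; k=2: 1664+4640+8·8·20=7584; k=3: 3520+0+8·29·20=8160 → min 7584 | A_2..A_5: k=2: 0+7680+26·8·19=11632; k=3: 6032+11020+26·29·19=31378; k=4: 8800+0+26·20·19=18680 → min 11632.
Length 5: A_1..A_5: k=1: 0+11632+8·26·19=15584; k=2: 1664+7680+8·8·19=10560; k=3: 3520+11020+8·29·19=18948; k=4: 7584+0+8·20·19=10624 → min 10560.
Optimal order: ((A_1 · A_2) · ((A_3 · A_4) · A_5)) with cost 10560.

10560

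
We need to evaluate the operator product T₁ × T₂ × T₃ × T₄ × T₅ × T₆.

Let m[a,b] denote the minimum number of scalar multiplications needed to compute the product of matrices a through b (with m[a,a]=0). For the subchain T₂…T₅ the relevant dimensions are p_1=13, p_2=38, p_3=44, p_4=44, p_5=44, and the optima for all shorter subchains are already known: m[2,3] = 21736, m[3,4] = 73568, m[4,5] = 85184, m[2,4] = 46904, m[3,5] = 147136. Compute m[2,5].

72072

m[2,5] = min over k∈[2,4] of m[2,k]+m[k+1,5]+p_{1}·p_k·p_{5}.
k=2: 0 + 147136 + 13·38·44 = 168872; k=3: 21736 + 85184 + 13·44·44 = 132088; k=4: 46904 + 0 + 13·44·44 = 72072.
Minimum: 72072 at k=4.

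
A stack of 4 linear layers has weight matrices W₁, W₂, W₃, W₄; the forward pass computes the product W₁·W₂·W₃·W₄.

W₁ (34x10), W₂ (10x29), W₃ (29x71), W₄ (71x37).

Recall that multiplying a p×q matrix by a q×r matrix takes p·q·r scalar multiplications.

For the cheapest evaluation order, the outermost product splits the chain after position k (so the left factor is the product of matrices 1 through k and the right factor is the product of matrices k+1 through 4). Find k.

Adjacent pairs: W₁W₂ = 34·10·29 = 9860; W₂W₃ = 10·29·71 = 20590; W₃W₄ = 29·71·37 = 76183.
Length 3: W₁..W₃: k=1: 0+20590+34·10·71=44730; k=2: 9860+0+34·29·71=79866 → min 44730 | W₂..W₄: k=2: 0+76183+10·29·37=86913; k=3: 20590+0+10·71·37=46860 → min 46860.
Top-level splits: k=1: (W₁..W₁)·(W₂..W₄) → 0+46860+34·10·37 = 59440; k=2: (W₁..W₂)·(W₃..W₄) → 9860+76183+34·29·37 = 122525; k=3: (W₁..W₃)·(W₄..W₄) → 44730+0+34·71·37 = 134048.
Best split is after W₁, i.e. k = 1.

1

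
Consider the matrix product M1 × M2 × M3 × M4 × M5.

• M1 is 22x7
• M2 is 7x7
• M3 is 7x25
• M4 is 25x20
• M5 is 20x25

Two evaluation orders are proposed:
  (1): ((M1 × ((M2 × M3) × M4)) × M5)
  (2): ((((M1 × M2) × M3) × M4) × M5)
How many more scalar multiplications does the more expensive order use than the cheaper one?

Order (1) = ((M1 × ((M2 × M3) × M4)) × M5): (M2 × M3): 7×7 by 7×25 → 7×25, cost 7·7·25 = 1225; ((M2 × M3) × M4): 7×25 by 25×20 → 7×20, cost 7·25·20 = 3500; cumulative 4725; (M1 × ((M2 × M3) × M4)): 22×7 by 7×20 → 22×20, cost 22·7·20 = 3080; cumulative 7805; ((M1 × ((M2 × M3) × M4)) × M5): 22×20 by 20×25 → 22×25, cost 22·20·25 = 11000; cumulative 18805. Total 18805.
Order (2) = ((((M1 × M2) × M3) × M4) × M5): (M1 × M2): 22×7 by 7×7 → 22×7, cost 22·7·7 = 1078; ((M1 × M2) × M3): 22×7 by 7×25 → 22×25, cost 22·7·25 = 3850; cumulative 4928; (((M1 × M2) × M3) × M4): 22×25 by 25×20 → 22×20, cost 22·25·20 = 11000; cumulative 15928; ((((M1 × M2) × M3) × M4) × M5): 22×20 by 20×25 → 22×25, cost 22·20·25 = 11000; cumulative 26928. Total 26928.
Difference: |18805 − 26928| = 8123.

8123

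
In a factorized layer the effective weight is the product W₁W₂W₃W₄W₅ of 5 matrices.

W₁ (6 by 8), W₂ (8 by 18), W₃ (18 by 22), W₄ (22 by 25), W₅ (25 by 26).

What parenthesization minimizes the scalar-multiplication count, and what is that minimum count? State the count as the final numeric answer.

10440

Adjacent pairs: W₁W₂ = 6·8·18 = 864; W₂W₃ = 8·18·22 = 3168; W₃W₄ = 18·22·25 = 9900; W₄W₅ = 22·25·26 = 14300.
Length 3: W₁..W₃: k=1: 0+3168+6·8·22=4224; k=2: 864+0+6·18·22=3240 → min 3240 | W₂..W₄: k=2: 0+9900+8·18·25=13500; k=3: 3168+0+8·22·25=7568 → min 7568 | W₃..W₅: k=3: 0+14300+18·22·26=24596; k=4: 9900+0+18·25·26=21600 → min 21600.
Length 4: W₁..W₄: k=1: 0+7568+6·8·25=8768; k=2: 864+9900+6·18·25=13464; k=3: 3240+0+6·22·25=6540 → min 6540 | W₂..W₅: k=2: 0+21600+8·18·26=25344; k=3: 3168+14300+8·22·26=22044; k=4: 7568+0+8·25·26=12768 → min 12768.
Length 5: W₁..W₅: k=1: 0+12768+6·8·26=14016; k=2: 864+21600+6·18·26=25272; k=3: 3240+14300+6·22·26=20972; k=4: 6540+0+6·25·26=10440 → min 10440.
Optimal parenthesization: ((((W₁W₂)W₃)W₄)W₅) with cost 10440.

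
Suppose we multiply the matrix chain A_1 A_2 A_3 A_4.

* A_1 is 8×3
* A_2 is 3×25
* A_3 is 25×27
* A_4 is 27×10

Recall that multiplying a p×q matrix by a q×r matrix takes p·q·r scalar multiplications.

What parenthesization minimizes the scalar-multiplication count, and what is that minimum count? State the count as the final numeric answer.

Adjacent pairs: A_1A_2 = 8·3·25 = 600; A_2A_3 = 3·25·27 = 2025; A_3A_4 = 25·27·10 = 6750.
Length 3: A_1..A_3: k=1: 0+2025+8·3·27=2673; k=2: 600+0+8·25·27=6000 → min 2673 | A_2..A_4: k=2: 0+6750+3·25·10=7500; k=3: 2025+0+3·27·10=2835 → min 2835.
Length 4: A_1..A_4: k=1: 0+2835+8·3·10=3075; k=2: 600+6750+8·25·10=9350; k=3: 2673+0+8·27·10=4833 → min 3075.
Optimal parenthesization: (A_1 ((A_2 A_3) A_4)) with cost 3075.

3075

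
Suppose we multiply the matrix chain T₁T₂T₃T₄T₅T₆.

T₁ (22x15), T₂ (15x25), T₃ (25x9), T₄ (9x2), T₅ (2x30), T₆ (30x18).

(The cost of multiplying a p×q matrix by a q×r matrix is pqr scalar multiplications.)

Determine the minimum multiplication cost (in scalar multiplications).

3732

Adjacent pairs: T₁T₂ = 22·15·25 = 8250; T₂T₃ = 15·25·9 = 3375; T₃T₄ = 25·9·2 = 450; T₄T₅ = 9·2·30 = 540; T₅T₆ = 2·30·18 = 1080.
Length 3: T₁..T₃: k=1: 0+3375+22·15·9=6345; k=2: 8250+0+22·25·9=13200 → min 6345 | T₂..T₄: k=2: 0+450+15·25·2=1200; k=3: 3375+0+15·9·2=3645 → min 1200 | T₃..T₅: k=3: 0+540+25·9·30=7290; k=4: 450+0+25·2·30=1950 → min 1950 | T₄..T₆: k=4: 0+1080+9·2·18=1404; k=5: 540+0+9·30·18=5400 → min 1404.
Length 4: T₁..T₄: k=1: 0+1200+22·15·2=1860; k=2: 8250+450+22·25·2=9800; k=3: 6345+0+22·9·2=6741 → min 1860 | T₂..T₅: k=2: 0+1950+15·25·30=13200; k=3: 3375+540+15·9·30=7965; k=4: 1200+0+15·2·30=2100 → min 2100 | T₃..T₆: k=3: 0+1404+25·9·18=5454; k=4: 450+1080+25·2·18=2430; k=5: 1950+0+25·30·18=15450 → min 2430.
Length 5: T₁..T₅: k=1: 0+2100+22·15·30=12000; k=2: 8250+1950+22·25·30=26700; k=3: 6345+540+22·9·30=12825; k=4: 1860+0+22·2·30=3180 → min 3180 | T₂..T₆: k=2: 0+2430+15·25·18=9180; k=3: 3375+1404+15·9·18=7209; k=4: 1200+1080+15·2·18=2820; k=5: 2100+0+15·30·18=10200 → min 2820.
Length 6: T₁..T₆: k=1: 0+2820+22·15·18=8760; k=2: 8250+2430+22·25·18=20580; k=3: 6345+1404+22·9·18=11313; k=4: 1860+1080+22·2·18=3732; k=5: 3180+0+22·30·18=15060 → min 3732.
Optimal order: ((T₁(T₂(T₃T₄)))(T₅T₆)) with cost 3732.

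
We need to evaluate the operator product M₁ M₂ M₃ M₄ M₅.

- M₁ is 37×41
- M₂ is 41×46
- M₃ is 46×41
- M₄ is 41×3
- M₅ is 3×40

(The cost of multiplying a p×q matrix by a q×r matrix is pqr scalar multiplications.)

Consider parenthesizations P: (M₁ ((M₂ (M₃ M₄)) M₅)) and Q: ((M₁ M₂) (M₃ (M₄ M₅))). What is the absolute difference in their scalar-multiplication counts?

Order P = (M₁ ((M₂ (M₃ M₄)) M₅)): (M₃ M₄): 46×41 by 41×3 → 46×3, cost 46·41·3 = 5658; (M₂ (M₃ M₄)): 41×46 by 46×3 → 41×3, cost 41·46·3 = 5658; cumulative 11316; ((M₂ (M₃ M₄)) M₅): 41×3 by 3×40 → 41×40, cost 41·3·40 = 4920; cumulative 16236; (M₁ ((M₂ (M₃ M₄)) M₅)): 37×41 by 41×40 → 37×40, cost 37·41·40 = 60680; cumulative 76916. Total 76916.
Order Q = ((M₁ M₂) (M₃ (M₄ M₅))): (M₁ M₂): 37×41 by 41×46 → 37×46, cost 37·41·46 = 69782; (M₄ M₅): 41×3 by 3×40 → 41×40, cost 41·3·40 = 4920; (M₃ (M₄ M₅)): 46×41 by 41×40 → 46×40, cost 46·41·40 = 75440; cumulative 80360; ((M₁ M₂) (M₃ (M₄ M₅))): 37×46 by 46×40 → 37×40, cost 37·46·40 = 68080; cumulative 218222. Total 218222.
Difference: |76916 − 218222| = 141306.

141306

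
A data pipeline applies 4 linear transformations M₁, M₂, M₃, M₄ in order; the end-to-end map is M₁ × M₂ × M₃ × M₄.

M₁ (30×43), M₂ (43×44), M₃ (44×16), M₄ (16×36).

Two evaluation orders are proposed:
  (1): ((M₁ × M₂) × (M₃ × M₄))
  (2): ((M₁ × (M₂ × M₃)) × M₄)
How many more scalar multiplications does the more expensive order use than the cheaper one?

61432

Order (1) = ((M₁ × M₂) × (M₃ × M₄)): (M₁ × M₂): 30×43 by 43×44 → 30×44, cost 30·43·44 = 56760; (M₃ × M₄): 44×16 by 16×36 → 44×36, cost 44·16·36 = 25344; ((M₁ × M₂) × (M₃ × M₄)): 30×44 by 44×36 → 30×36, cost 30·44·36 = 47520; cumulative 129624. Total 129624.
Order (2) = ((M₁ × (M₂ × M₃)) × M₄): (M₂ × M₃): 43×44 by 44×16 → 43×16, cost 43·44·16 = 30272; (M₁ × (M₂ × M₃)): 30×43 by 43×16 → 30×16, cost 30·43·16 = 20640; cumulative 50912; ((M₁ × (M₂ × M₃)) × M₄): 30×16 by 16×36 → 30×36, cost 30·16·36 = 17280; cumulative 68192. Total 68192.
Difference: |129624 − 68192| = 61432.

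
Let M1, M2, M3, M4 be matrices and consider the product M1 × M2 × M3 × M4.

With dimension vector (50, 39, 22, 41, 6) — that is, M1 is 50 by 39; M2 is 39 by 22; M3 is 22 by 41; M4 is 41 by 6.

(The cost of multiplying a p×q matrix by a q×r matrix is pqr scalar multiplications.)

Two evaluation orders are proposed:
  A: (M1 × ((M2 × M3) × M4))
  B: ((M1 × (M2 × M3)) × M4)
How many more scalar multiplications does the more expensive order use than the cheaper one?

70956

Order A = (M1 × ((M2 × M3) × M4)): (M2 × M3): 39×22 by 22×41 → 39×41, cost 39·22·41 = 35178; ((M2 × M3) × M4): 39×41 by 41×6 → 39×6, cost 39·41·6 = 9594; cumulative 44772; (M1 × ((M2 × M3) × M4)): 50×39 by 39×6 → 50×6, cost 50·39·6 = 11700; cumulative 56472. Total 56472.
Order B = ((M1 × (M2 × M3)) × M4): (M2 × M3): 39×22 by 22×41 → 39×41, cost 39·22·41 = 35178; (M1 × (M2 × M3)): 50×39 by 39×41 → 50×41, cost 50·39·41 = 79950; cumulative 115128; ((M1 × (M2 × M3)) × M4): 50×41 by 41×6 → 50×6, cost 50·41·6 = 12300; cumulative 127428. Total 127428.
Difference: |56472 − 127428| = 70956.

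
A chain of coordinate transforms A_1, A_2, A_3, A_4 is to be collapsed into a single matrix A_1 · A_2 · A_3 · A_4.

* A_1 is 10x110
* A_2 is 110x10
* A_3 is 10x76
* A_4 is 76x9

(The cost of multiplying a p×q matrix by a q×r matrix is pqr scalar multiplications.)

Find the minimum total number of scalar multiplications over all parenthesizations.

18740

Adjacent pairs: A_1A_2 = 10·110·10 = 11000; A_2A_3 = 110·10·76 = 83600; A_3A_4 = 10·76·9 = 6840.
Length 3: A_1..A_3: k=1: 0+83600+10·110·76=167200; k=2: 11000+0+10·10·76=18600 → min 18600 | A_2..A_4: k=2: 0+6840+110·10·9=16740; k=3: 83600+0+110·76·9=158840 → min 16740.
Length 4: A_1..A_4: k=1: 0+16740+10·110·9=26640; k=2: 11000+6840+10·10·9=18740; k=3: 18600+0+10·76·9=25440 → min 18740.
Optimal order: ((A_1 · A_2) · (A_3 · A_4)) with cost 18740.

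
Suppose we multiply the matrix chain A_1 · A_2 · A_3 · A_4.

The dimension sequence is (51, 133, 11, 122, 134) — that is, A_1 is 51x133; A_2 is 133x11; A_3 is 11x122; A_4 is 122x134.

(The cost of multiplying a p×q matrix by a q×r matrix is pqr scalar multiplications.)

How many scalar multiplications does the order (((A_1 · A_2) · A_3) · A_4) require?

(A_1 · A_2): 51×133 by 133×11 → 51×11, cost 51·133·11 = 74613
((A_1 · A_2) · A_3): 51×11 by 11×122 → 51×122, cost 51·11·122 = 68442; cumulative 143055
(((A_1 · A_2) · A_3) · A_4): 51×122 by 122×134 → 51×134, cost 51·122·134 = 833748; cumulative 976803
Total: 976803 scalar multiplications.

976803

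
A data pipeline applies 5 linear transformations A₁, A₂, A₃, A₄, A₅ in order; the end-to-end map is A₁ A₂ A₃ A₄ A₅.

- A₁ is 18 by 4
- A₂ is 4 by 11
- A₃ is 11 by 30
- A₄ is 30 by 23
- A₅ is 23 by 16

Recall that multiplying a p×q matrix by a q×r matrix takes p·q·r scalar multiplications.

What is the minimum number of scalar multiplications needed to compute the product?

Adjacent pairs: A₁A₂ = 18·4·11 = 792; A₂A₃ = 4·11·30 = 1320; A₃A₄ = 11·30·23 = 7590; A₄A₅ = 30·23·16 = 11040.
Length 3: A₁..A₃: k=1: 0+1320+18·4·30=3480; k=2: 792+0+18·11·30=6732 → min 3480 | A₂..A₄: k=2: 0+7590+4·11·23=8602; k=3: 1320+0+4·30·23=4080 → min 4080 | A₃..A₅: k=3: 0+11040+11·30·16=16320; k=4: 7590+0+11·23·16=11638 → min 11638.
Length 4: A₁..A₄: k=1: 0+4080+18·4·23=5736; k=2: 792+7590+18·11·23=12936; k=3: 3480+0+18·30·23=15900 → min 5736 | A₂..A₅: k=2: 0+11638+4·11·16=12342; k=3: 1320+11040+4·30·16=14280; k=4: 4080+0+4·23·16=5552 → min 5552.
Length 5: A₁..A₅: k=1: 0+5552+18·4·16=6704; k=2: 792+11638+18·11·16=15598; k=3: 3480+11040+18·30·16=23160; k=4: 5736+0+18·23·16=12360 → min 6704.
Optimal order: (A₁ (((A₂ A₃) A₄) A₅)) with cost 6704.

6704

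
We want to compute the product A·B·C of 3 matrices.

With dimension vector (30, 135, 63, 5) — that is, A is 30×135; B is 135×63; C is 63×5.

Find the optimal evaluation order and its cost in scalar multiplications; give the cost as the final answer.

62775

(A·(B·C)): cost 62775.
((A·B)·C): cost 264600.
Optimal: (A·(B·C)) with cost 62775.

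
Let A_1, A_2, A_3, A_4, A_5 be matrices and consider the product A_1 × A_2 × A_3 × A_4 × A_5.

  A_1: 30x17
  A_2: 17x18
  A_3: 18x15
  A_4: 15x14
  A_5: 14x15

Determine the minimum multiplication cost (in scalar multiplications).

Adjacent pairs: A_1A_2 = 30·17·18 = 9180; A_2A_3 = 17·18·15 = 4590; A_3A_4 = 18·15·14 = 3780; A_4A_5 = 15·14·15 = 3150.
Length 3: A_1..A_3: k=1: 0+4590+30·17·15=12240; k=2: 9180+0+30·18·15=17280 → min 12240 | A_2..A_4: k=2: 0+3780+17·18·14=8064; k=3: 4590+0+17·15·14=8160 → min 8064 | A_3..A_5: k=3: 0+3150+18·15·15=7200; k=4: 3780+0+18·14·15=7560 → min 7200.
Length 4: A_1..A_4: k=1: 0+8064+30·17·14=15204; k=2: 9180+3780+30·18·14=20520; k=3: 12240+0+30·15·14=18540 → min 15204 | A_2..A_5: k=2: 0+7200+17·18·15=11790; k=3: 4590+3150+17·15·15=11565; k=4: 8064+0+17·14·15=11634 → min 11565.
Length 5: A_1..A_5: k=1: 0+11565+30·17·15=19215; k=2: 9180+7200+30·18·15=24480; k=3: 12240+3150+30·15·15=22140; k=4: 15204+0+30·14·15=21504 → min 19215.
Optimal order: (A_1 × ((A_2 × A_3) × (A_4 × A_5))) with cost 19215.

19215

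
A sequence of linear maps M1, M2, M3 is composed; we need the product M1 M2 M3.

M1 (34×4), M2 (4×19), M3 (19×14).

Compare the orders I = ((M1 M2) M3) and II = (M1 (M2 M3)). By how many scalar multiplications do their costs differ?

8660

Order I = ((M1 M2) M3): (M1 M2): 34×4 by 4×19 → 34×19, cost 34·4·19 = 2584; ((M1 M2) M3): 34×19 by 19×14 → 34×14, cost 34·19·14 = 9044; cumulative 11628. Total 11628.
Order II = (M1 (M2 M3)): (M2 M3): 4×19 by 19×14 → 4×14, cost 4·19·14 = 1064; (M1 (M2 M3)): 34×4 by 4×14 → 34×14, cost 34·4·14 = 1904; cumulative 2968. Total 2968.
Difference: |11628 − 2968| = 8660.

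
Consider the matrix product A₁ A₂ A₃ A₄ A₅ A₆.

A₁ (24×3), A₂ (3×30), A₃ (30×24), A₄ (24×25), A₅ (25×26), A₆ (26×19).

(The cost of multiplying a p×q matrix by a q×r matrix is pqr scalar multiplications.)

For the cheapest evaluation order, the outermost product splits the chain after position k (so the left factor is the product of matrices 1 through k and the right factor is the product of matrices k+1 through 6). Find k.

Adjacent pairs: A₁A₂ = 24·3·30 = 2160; A₂A₃ = 3·30·24 = 2160; A₃A₄ = 30·24·25 = 18000; A₄A₅ = 24·25·26 = 15600; A₅A₆ = 25·26·19 = 12350.
Length 3: A₁..A₃: k=1: 0+2160+24·3·24=3888; k=2: 2160+0+24·30·24=19440 → min 3888 | A₂..A₄: k=2: 0+18000+3·30·25=20250; k=3: 2160+0+3·24·25=3960 → min 3960 | A₃..A₅: k=3: 0+15600+30·24·26=34320; k=4: 18000+0+30·25·26=37500 → min 34320 | A₄..A₆: k=4: 0+12350+24·25·19=23750; k=5: 15600+0+24·26·19=27456 → min 23750.
Length 4: A₁..A₄: k=1: 0+3960+24·3·25=5760; k=2: 2160+18000+24·30·25=38160; k=3: 3888+0+24·24·25=18288 → min 5760 | A₂..A₅: k=2: 0+34320+3·30·26=36660; k=3: 2160+15600+3·24·26=19632; k=4: 3960+0+3·25·26=5910 → min 5910 | A₃..A₆: k=3: 0+23750+30·24·19=37430; k=4: 18000+12350+30·25·19=44600; k=5: 34320+0+30·26·19=49140 → min 37430.
Length 5: A₁..A₅: k=1: 0+5910+24·3·26=7782; k=2: 2160+34320+24·30·26=55200; k=3: 3888+15600+24·24·26=34464; k=4: 5760+0+24·25·26=21360 → min 7782 | A₂..A₆: k=2: 0+37430+3·30·19=39140; k=3: 2160+23750+3·24·19=27278; k=4: 3960+12350+3·25·19=17735; k=5: 5910+0+3·26·19=7392 → min 7392.
Top-level splits: k=1: (A₁..A₁)·(A₂..A₆) → 0+7392+24·3·19 = 8760; k=2: (A₁..A₂)·(A₃..A₆) → 2160+37430+24·30·19 = 53270; k=3: (A₁..A₃)·(A₄..A₆) → 3888+23750+24·24·19 = 38582; k=4: (A₁..A₄)·(A₅..A₆) → 5760+12350+24·25·19 = 29510; k=5: (A₁..A₅)·(A₆..A₆) → 7782+0+24·26·19 = 19638.
Best split is after A₁, i.e. k = 1.

1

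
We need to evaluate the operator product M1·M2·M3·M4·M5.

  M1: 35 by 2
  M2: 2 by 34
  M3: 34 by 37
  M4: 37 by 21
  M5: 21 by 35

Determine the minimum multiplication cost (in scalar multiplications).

7990

Adjacent pairs: M1M2 = 35·2·34 = 2380; M2M3 = 2·34·37 = 2516; M3M4 = 34·37·21 = 26418; M4M5 = 37·21·35 = 27195.
Length 3: M1..M3: k=1: 0+2516+35·2·37=5106; k=2: 2380+0+35·34·37=46410 → min 5106 | M2..M4: k=2: 0+26418+2·34·21=27846; k=3: 2516+0+2·37·21=4070 → min 4070 | M3..M5: k=3: 0+27195+34·37·35=71225; k=4: 26418+0+34·21·35=51408 → min 51408.
Length 4: M1..M4: k=1: 0+4070+35·2·21=5540; k=2: 2380+26418+35·34·21=53788; k=3: 5106+0+35·37·21=32301 → min 5540 | M2..M5: k=2: 0+51408+2·34·35=53788; k=3: 2516+27195+2·37·35=32301; k=4: 4070+0+2·21·35=5540 → min 5540.
Length 5: M1..M5: k=1: 0+5540+35·2·35=7990; k=2: 2380+51408+35·34·35=95438; k=3: 5106+27195+35·37·35=77626; k=4: 5540+0+35·21·35=31265 → min 7990.
Optimal order: (M1·(((M2·M3)·M4)·M5)) with cost 7990.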